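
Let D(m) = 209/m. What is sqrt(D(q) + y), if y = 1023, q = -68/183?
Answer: sqrt(532389)/34 ≈ 21.460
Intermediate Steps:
q = -68/183 (q = -68*1/183 = -68/183 ≈ -0.37158)
sqrt(D(q) + y) = sqrt(209/(-68/183) + 1023) = sqrt(209*(-183/68) + 1023) = sqrt(-38247/68 + 1023) = sqrt(31317/68) = sqrt(532389)/34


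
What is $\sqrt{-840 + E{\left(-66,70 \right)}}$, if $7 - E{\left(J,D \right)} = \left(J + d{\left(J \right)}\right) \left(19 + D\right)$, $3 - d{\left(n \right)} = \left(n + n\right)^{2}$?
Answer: $\sqrt{1555510} \approx 1247.2$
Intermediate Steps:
$d{\left(n \right)} = 3 - 4 n^{2}$ ($d{\left(n \right)} = 3 - \left(n + n\right)^{2} = 3 - \left(2 n\right)^{2} = 3 - 4 n^{2}$)
$E{\left(J,D \right)} = 7 - \left(19 + D\right) \left(3 + J - 4 J^{2}\right)$ ($E{\left(J,D \right)} = 7 - \left(J - \left(-3 + 4 J^{2}\right)\right) \left(19 + D\right) = 7 - \left(3 + J - 4 J^{2}\right) \left(19 + D\right) = 7 - \left(19 + D\right) \left(3 + J - 4 J^{2}\right)$)
$\sqrt{-840 + E{\left(-66,70 \right)}} = \sqrt{-840 - \left(-1204 - 331056 - 4620 - 70 \left(-3 + 4 \left(-66\right)^{2}\right)\right)} = \sqrt{-840 + \left(-50 + 1254 + 76 \cdot 4356 + 70 \left(-3 + 4 \cdot 4356\right) + 4620\right)} = \sqrt{-840 + \left(-50 + 1254 + 331056 + 70 \left(-3 + 17424\right) + 4620\right)} = \sqrt{-840 + \left(-50 + 1254 + 331056 + 70 \cdot 17421 + 4620\right)} = \sqrt{-840 + \left(-50 + 1254 + 331056 + 1219470 + 4620\right)} = \sqrt{-840 + 1556350} = \sqrt{1555510}$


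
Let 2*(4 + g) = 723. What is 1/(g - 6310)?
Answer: -2/11905 ≈ -0.00016800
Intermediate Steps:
g = 715/2 (g = -4 + (½)*723 = -4 + 723/2 = 715/2 ≈ 357.50)
1/(g - 6310) = 1/(715/2 - 6310) = 1/(-11905/2) = -2/11905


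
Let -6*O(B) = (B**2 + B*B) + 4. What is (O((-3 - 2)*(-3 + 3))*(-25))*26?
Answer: 1300/3 ≈ 433.33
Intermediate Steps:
O(B) = -2/3 - B**2/3 (O(B) = -((B**2 + B*B) + 4)/6 = -((B**2 + B**2) + 4)/6 = -(2*B**2 + 4)/6 = -(4 + 2*B**2)/6 = -2/3 - B**2/3)
(O((-3 - 2)*(-3 + 3))*(-25))*26 = ((-2/3 - (-3 - 2)**2*(-3 + 3)**2/3)*(-25))*26 = ((-2/3 - (-5*0)**2/3)*(-25))*26 = ((-2/3 - 1/3*0**2)*(-25))*26 = ((-2/3 - 1/3*0)*(-25))*26 = ((-2/3 + 0)*(-25))*26 = -2/3*(-25)*26 = (50/3)*26 = 1300/3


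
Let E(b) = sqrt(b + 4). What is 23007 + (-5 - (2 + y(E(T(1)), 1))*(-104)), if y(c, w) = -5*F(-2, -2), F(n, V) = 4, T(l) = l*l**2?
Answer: 21130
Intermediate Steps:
T(l) = l**3
E(b) = sqrt(4 + b)
y(c, w) = -20 (y(c, w) = -5*4 = -20)
23007 + (-5 - (2 + y(E(T(1)), 1))*(-104)) = 23007 + (-5 - (2 - 20)*(-104)) = 23007 + (-5 - 1*(-18)*(-104)) = 23007 + (-5 + 18*(-104)) = 23007 + (-5 - 1872) = 23007 - 1877 = 21130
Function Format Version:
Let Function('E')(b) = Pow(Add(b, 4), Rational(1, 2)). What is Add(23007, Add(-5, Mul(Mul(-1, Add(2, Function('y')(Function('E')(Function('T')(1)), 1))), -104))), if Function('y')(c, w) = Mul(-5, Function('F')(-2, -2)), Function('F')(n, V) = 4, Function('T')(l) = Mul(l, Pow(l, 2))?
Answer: 21130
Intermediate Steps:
Function('T')(l) = Pow(l, 3)
Function('E')(b) = Pow(Add(4, b), Rational(1, 2))
Function('y')(c, w) = -20 (Function('y')(c, w) = Mul(-5, 4) = -20)
Add(23007, Add(-5, Mul(Mul(-1, Add(2, Function('y')(Function('E')(Function('T')(1)), 1))), -104))) = Add(23007, Add(-5, Mul(Mul(-1, Add(2, -20)), -104))) = Add(23007, Add(-5, Mul(Mul(-1, -18), -104))) = Add(23007, Add(-5, Mul(18, -104))) = Add(23007, Add(-5, -1872)) = Add(23007, -1877) = 21130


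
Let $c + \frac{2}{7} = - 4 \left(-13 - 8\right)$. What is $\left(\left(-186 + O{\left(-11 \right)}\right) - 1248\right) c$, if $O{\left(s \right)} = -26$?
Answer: $- \frac{855560}{7} \approx -1.2222 \cdot 10^{5}$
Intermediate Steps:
$c = \frac{586}{7}$ ($c = - \frac{2}{7} - 4 \left(-13 - 8\right) = - \frac{2}{7} - -84 = - \frac{2}{7} + 84 = \frac{586}{7} \approx 83.714$)
$\left(\left(-186 + O{\left(-11 \right)}\right) - 1248\right) c = \left(\left(-186 - 26\right) - 1248\right) \frac{586}{7} = \left(-212 - 1248\right) \frac{586}{7} = \left(-1460\right) \frac{586}{7} = - \frac{855560}{7}$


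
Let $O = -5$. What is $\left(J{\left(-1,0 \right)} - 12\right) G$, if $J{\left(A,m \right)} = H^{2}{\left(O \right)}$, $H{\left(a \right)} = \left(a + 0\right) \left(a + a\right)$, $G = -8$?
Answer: $-19904$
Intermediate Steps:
$H{\left(a \right)} = 2 a^{2}$ ($H{\left(a \right)} = a 2 a = 2 a^{2}$)
$J{\left(A,m \right)} = 2500$ ($J{\left(A,m \right)} = \left(2 \left(-5\right)^{2}\right)^{2} = \left(2 \cdot 25\right)^{2} = 50^{2} = 2500$)
$\left(J{\left(-1,0 \right)} - 12\right) G = \left(2500 - 12\right) \left(-8\right) = 2488 \left(-8\right) = -19904$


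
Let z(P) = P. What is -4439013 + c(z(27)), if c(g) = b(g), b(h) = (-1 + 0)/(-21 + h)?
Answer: -26634079/6 ≈ -4.4390e+6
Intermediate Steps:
b(h) = -1/(-21 + h)
c(g) = -1/(-21 + g)
-4439013 + c(z(27)) = -4439013 - 1/(-21 + 27) = -4439013 - 1/6 = -26634079/6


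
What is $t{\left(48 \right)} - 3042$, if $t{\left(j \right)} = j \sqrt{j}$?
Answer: $-3042 + 192 \sqrt{3} \approx -2709.4$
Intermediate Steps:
$t{\left(j \right)} = j^{\frac{3}{2}}$
$t{\left(48 \right)} - 3042 = 48^{\frac{3}{2}} - 3042 = 192 \sqrt{3} - 3042 = -3042 + 192 \sqrt{3}$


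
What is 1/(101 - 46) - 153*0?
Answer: 1/55 ≈ 0.018182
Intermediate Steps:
1/(101 - 46) - 153*0 = 1/55 + 0 = 1/55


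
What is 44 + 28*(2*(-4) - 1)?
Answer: -208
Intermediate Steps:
44 + 28*(2*(-4) - 1) = 44 + 28*(-8 - 1) = 44 + 28*(-9) = 44 - 252 = -208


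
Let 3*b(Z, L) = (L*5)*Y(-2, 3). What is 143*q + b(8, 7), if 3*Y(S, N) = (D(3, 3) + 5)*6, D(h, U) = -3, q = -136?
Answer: -58204/3 ≈ -19401.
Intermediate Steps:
Y(S, N) = 4 (Y(S, N) = ((-3 + 5)*6)/3 = (2*6)/3 = (1/3)*12 = 4)
b(Z, L) = 20*L/3 (b(Z, L) = ((L*5)*4)/3 = ((5*L)*4)/3 = (20*L)/3 = 20*L/3)
143*q + b(8, 7) = 143*(-136) + (20/3)*7 = -19448 + 140/3 = -58204/3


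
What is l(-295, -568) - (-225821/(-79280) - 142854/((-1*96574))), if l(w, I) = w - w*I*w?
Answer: 189227217539479613/3828193360 ≈ 4.9430e+7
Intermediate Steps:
l(w, I) = w - I*w² (l(w, I) = w - I*w*w = w - I*w²)
l(-295, -568) - (-225821/(-79280) - 142854/((-1*96574))) = -295*(1 - 1*(-568)*(-295)) - (-225821/(-79280) - 142854/((-1*96574))) = -295*(1 - 167560) - (-225821*(-1/79280) - 142854/(-96574)) = -295*(-167559) - (225821/79280 - 142854*(-1/96574)) = 49429905 - (225821/79280 + 71427/48287) = 49429905 - 1*16566951187/3828193360 = 49429905 - 16566951187/3828193360 = 189227217539479613/3828193360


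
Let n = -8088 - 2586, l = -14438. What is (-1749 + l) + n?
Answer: -26861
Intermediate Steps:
n = -10674
(-1749 + l) + n = (-1749 - 14438) - 10674 = -16187 - 10674 = -26861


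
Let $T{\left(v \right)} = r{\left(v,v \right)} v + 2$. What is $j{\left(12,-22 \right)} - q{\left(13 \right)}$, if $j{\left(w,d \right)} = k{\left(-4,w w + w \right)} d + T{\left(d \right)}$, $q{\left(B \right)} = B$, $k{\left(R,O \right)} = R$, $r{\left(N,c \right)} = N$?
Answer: $561$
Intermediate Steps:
$T{\left(v \right)} = 2 + v^{2}$ ($T{\left(v \right)} = v v + 2 = v^{2} + 2 = 2 + v^{2}$)
$j{\left(w,d \right)} = 2 + d^{2} - 4 d$ ($j{\left(w,d \right)} = - 4 d + \left(2 + d^{2}\right) = 2 + d^{2} - 4 d$)
$j{\left(12,-22 \right)} - q{\left(13 \right)} = \left(2 + \left(-22\right)^{2} - -88\right) - 13 = \left(2 + 484 + 88\right) - 13 = 574 - 13 = 561$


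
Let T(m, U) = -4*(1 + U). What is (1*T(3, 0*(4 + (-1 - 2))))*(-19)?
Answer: 76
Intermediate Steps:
T(m, U) = -4 - 4*U
(1*T(3, 0*(4 + (-1 - 2))))*(-19) = (1*(-4 - 0*(4 + (-1 - 2))))*(-19) = (1*(-4 - 0*(4 - 3)))*(-19) = (1*(-4 - 0))*(-19) = (1*(-4 - 4*0))*(-19) = (1*(-4 + 0))*(-19) = (1*(-4))*(-19) = -4*(-19) = 76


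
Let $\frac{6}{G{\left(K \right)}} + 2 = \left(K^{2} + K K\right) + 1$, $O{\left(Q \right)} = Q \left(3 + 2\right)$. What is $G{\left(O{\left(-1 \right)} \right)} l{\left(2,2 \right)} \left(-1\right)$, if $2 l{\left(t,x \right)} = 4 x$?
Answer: $- \frac{24}{49} \approx -0.4898$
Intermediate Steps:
$O{\left(Q \right)} = 5 Q$ ($O{\left(Q \right)} = Q 5 = 5 Q$)
$G{\left(K \right)} = \frac{6}{-1 + 2 K^{2}}$ ($G{\left(K \right)} = \frac{6}{-2 + \left(\left(K^{2} + K K\right) + 1\right)} = \frac{6}{-2 + \left(\left(K^{2} + K^{2}\right) + 1\right)} = \frac{6}{-2 + \left(2 K^{2} + 1\right)} = \frac{6}{-2 + \left(1 + 2 K^{2}\right)} = \frac{6}{-1 + 2 K^{2}}$)
$l{\left(t,x \right)} = 2 x$ ($l{\left(t,x \right)} = \frac{4 x}{2} = 2 x$)
$G{\left(O{\left(-1 \right)} \right)} l{\left(2,2 \right)} \left(-1\right) = \frac{6}{-1 + 2 \left(5 \left(-1\right)\right)^{2}} \cdot 2 \cdot 2 \left(-1\right) = \frac{6}{-1 + 2 \left(-5\right)^{2}} \cdot 4 \left(-1\right) = \frac{6}{-1 + 2 \cdot 25} \cdot 4 \left(-1\right) = \frac{6}{-1 + 50} \cdot 4 \left(-1\right) = \frac{6}{49} \cdot 4 \left(-1\right) = \frac{24}{49} \left(-1\right) = - \frac{24}{49}$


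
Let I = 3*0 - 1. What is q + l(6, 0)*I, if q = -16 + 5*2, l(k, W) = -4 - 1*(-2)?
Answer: -4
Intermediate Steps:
l(k, W) = -2 (l(k, W) = -4 + 2 = -2)
q = -6 (q = -16 + 10 = -6)
I = -1 (I = 0 - 1 = -1)
q + l(6, 0)*I = -6 - 2*(-1) = -6 + 2 = -4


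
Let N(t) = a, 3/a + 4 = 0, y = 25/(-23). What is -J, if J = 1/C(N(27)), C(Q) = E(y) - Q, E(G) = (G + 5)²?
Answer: -2116/33987 ≈ -0.062259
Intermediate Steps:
y = -25/23 (y = 25*(-1/23) = -25/23 ≈ -1.0870)
a = -¾ (a = 3/(-4 + 0) = 3/(-4) = 3*(-¼) = -¾ ≈ -0.75000)
N(t) = -¾
E(G) = (5 + G)²
C(Q) = 8100/529 - Q (C(Q) = (5 - 25/23)² - Q = (90/23)² - Q = 8100/529 - Q)
J = 2116/33987 (J = 1/(8100/529 - 1*(-¾)) = 1/(8100/529 + ¾) = 1/(33987/2116) = 2116/33987 ≈ 0.062259)
-J = -1*2116/33987 = -2116/33987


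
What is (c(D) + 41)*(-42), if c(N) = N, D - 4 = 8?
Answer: -2226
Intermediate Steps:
D = 12 (D = 4 + 8 = 12)
(c(D) + 41)*(-42) = (12 + 41)*(-42) = 53*(-42) = -2226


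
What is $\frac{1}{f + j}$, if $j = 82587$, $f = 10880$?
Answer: $\frac{1}{93467} \approx 1.0699 \cdot 10^{-5}$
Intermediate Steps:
$\frac{1}{f + j} = \frac{1}{10880 + 82587} = \frac{1}{93467}$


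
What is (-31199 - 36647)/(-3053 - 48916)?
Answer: 67846/51969 ≈ 1.3055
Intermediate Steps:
(-31199 - 36647)/(-3053 - 48916) = -67846/(-51969) = -67846*(-1/51969) = 67846/51969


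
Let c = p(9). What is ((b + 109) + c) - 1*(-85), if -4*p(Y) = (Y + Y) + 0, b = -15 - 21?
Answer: 307/2 ≈ 153.50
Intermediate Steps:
b = -36
p(Y) = -Y/2 (p(Y) = -((Y + Y) + 0)/4 = -(2*Y + 0)/4 = -Y/2)
c = -9/2 (c = -½*9 = -9/2 ≈ -4.5000)
((b + 109) + c) - 1*(-85) = ((-36 + 109) - 9/2) - 1*(-85) = (73 - 9/2) + 85 = 137/2 + 85 = 307/2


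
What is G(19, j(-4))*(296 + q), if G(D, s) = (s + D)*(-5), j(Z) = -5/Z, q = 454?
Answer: -151875/2 ≈ -75938.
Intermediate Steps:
G(D, s) = -5*D - 5*s (G(D, s) = (D + s)*(-5) = -5*D - 5*s)
G(19, j(-4))*(296 + q) = (-5*19 - (-25)/(-4))*(296 + 454) = (-95 - (-25)*(-1)/4)*750 = (-95 - 5*5/4)*750 = (-95 - 25/4)*750 = -405/4*750 = -151875/2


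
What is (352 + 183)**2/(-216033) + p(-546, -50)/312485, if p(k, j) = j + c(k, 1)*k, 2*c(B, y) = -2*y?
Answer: -834895951/630907215 ≈ -1.3233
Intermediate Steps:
c(B, y) = -y (c(B, y) = (-2*y)/2 = -y)
p(k, j) = j - k (p(k, j) = j + (-1*1)*k = j - k)
(352 + 183)**2/(-216033) + p(-546, -50)/312485 = (352 + 183)**2/(-216033) + (-50 - 1*(-546))/312485 = 535**2*(-1/216033) + (-50 + 546)*(1/312485) = 286225*(-1/216033) + 496*(1/312485) = -2675/2019 + 496/312485 = -834895951/630907215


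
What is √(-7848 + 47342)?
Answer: 7*√806 ≈ 198.73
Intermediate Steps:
√(-7848 + 47342) = √39494 = 7*√806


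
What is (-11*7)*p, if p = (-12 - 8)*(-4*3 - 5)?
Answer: -26180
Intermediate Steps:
p = 340 (p = -20*(-12 - 5) = -20*(-17) = 340)
(-11*7)*p = -11*7*340 = -77*340 = -26180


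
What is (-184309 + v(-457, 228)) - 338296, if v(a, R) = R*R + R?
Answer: -470393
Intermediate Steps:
v(a, R) = R + R**2 (v(a, R) = R**2 + R = R + R**2)
(-184309 + v(-457, 228)) - 338296 = (-184309 + 228*(1 + 228)) - 338296 = (-184309 + 228*229) - 338296 = (-184309 + 52212) - 338296 = -132097 - 338296 = -470393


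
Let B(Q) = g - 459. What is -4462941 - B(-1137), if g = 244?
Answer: -4462726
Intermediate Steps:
B(Q) = -215 (B(Q) = 244 - 459 = -215)
-4462941 - B(-1137) = -4462941 - 1*(-215) = -4462941 + 215 = -4462726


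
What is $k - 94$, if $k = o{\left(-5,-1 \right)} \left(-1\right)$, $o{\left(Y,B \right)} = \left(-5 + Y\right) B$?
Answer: $-104$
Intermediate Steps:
$o{\left(Y,B \right)} = B \left(-5 + Y\right)$
$k = -10$ ($k = - (-5 - 5) \left(-1\right) = \left(-1\right) \left(-10\right) \left(-1\right) = 10 \left(-1\right) = -10$)
$k - 94 = -10 - 94 = -104$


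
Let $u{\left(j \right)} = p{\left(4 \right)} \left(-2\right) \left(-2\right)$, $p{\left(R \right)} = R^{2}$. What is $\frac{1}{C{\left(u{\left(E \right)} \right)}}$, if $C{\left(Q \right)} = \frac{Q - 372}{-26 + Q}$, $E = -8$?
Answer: $- \frac{19}{154} \approx -0.12338$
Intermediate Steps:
$u{\left(j \right)} = 64$ ($u{\left(j \right)} = 4^{2} \left(-2\right) \left(-2\right) = 16 \left(-2\right) \left(-2\right) = \left(-32\right) \left(-2\right) = 64$)
$C{\left(Q \right)} = \frac{-372 + Q}{-26 + Q}$
$\frac{1}{C{\left(u{\left(E \right)} \right)}} = \frac{1}{\frac{1}{-26 + 64} \left(-372 + 64\right)} = \frac{1}{\frac{1}{38} \left(-308\right)} = \frac{1}{- \frac{154}{19}} = - \frac{19}{154}$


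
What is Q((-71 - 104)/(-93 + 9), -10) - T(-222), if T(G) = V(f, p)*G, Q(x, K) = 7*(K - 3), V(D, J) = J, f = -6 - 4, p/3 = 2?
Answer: 1241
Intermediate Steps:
p = 6 (p = 3*2 = 6)
f = -10
Q(x, K) = -21 + 7*K (Q(x, K) = 7*(-3 + K) = -21 + 7*K)
T(G) = 6*G
Q((-71 - 104)/(-93 + 9), -10) - T(-222) = (-21 + 7*(-10)) - 6*(-222) = (-21 - 70) - 1*(-1332) = -91 + 1332 = 1241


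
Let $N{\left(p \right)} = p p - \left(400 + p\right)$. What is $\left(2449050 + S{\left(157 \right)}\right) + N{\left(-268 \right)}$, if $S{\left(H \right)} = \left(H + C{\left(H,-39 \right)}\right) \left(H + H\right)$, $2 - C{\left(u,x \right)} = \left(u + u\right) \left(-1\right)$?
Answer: $2669264$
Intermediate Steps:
$C{\left(u,x \right)} = 2 + 2 u$ ($C{\left(u,x \right)} = 2 - \left(u + u\right) \left(-1\right) = 2 - 2 u \left(-1\right) = 2 - - 2 u = 2 + 2 u$)
$S{\left(H \right)} = 2 H \left(2 + 3 H\right)$ ($S{\left(H \right)} = \left(H + \left(2 + 2 H\right)\right) \left(H + H\right) = \left(2 + 3 H\right) 2 H = 2 H \left(2 + 3 H\right)$)
$N{\left(p \right)} = -400 + p^{2} - p$ ($N{\left(p \right)} = p^{2} - \left(400 + p\right) = -400 + p^{2} - p$)
$\left(2449050 + S{\left(157 \right)}\right) + N{\left(-268 \right)} = \left(2449050 + 2 \cdot 157 \left(2 + 3 \cdot 157\right)\right) - \left(132 - 71824\right) = \left(2449050 + 2 \cdot 157 \left(2 + 471\right)\right) + \left(-400 + 71824 + 268\right) = \left(2449050 + 2 \cdot 157 \cdot 473\right) + 71692 = \left(2449050 + 148522\right) + 71692 = 2597572 + 71692 = 2669264$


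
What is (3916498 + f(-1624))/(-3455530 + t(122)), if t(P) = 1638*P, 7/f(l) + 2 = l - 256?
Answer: -7370849229/6127216108 ≈ -1.2030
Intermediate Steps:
f(l) = 7/(-258 + l) (f(l) = 7/(-2 + (l - 256)) = 7/(-2 + (-256 + l)) = 7/(-258 + l))
(3916498 + f(-1624))/(-3455530 + t(122)) = (3916498 + 7/(-258 - 1624))/(-3455530 + 1638*122) = (3916498 + 7/(-1882))/(-3455530 + 199836) = (3916498 + 7*(-1/1882))/(-3255694) = (3916498 - 7/1882)*(-1/3255694) = (7370849229/1882)*(-1/3255694) = -7370849229/6127216108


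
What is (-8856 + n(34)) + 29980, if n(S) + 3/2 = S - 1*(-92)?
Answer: 42497/2 ≈ 21249.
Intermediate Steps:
n(S) = 181/2 + S (n(S) = -3/2 + (S - 1*(-92)) = -3/2 + (S + 92) = -3/2 + (92 + S) = 181/2 + S)
(-8856 + n(34)) + 29980 = (-8856 + (181/2 + 34)) + 29980 = (-8856 + 249/2) + 29980 = -17463/2 + 29980 = 42497/2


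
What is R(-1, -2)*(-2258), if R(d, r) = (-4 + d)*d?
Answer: -11290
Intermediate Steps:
R(d, r) = d*(-4 + d)
R(-1, -2)*(-2258) = -(-4 - 1)*(-2258) = -1*(-5)*(-2258) = 5*(-2258) = -11290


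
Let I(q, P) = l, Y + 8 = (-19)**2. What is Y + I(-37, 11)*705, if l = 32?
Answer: 22913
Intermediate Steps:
Y = 353 (Y = -8 + (-19)**2 = -8 + 361 = 353)
I(q, P) = 32
Y + I(-37, 11)*705 = 353 + 32*705 = 353 + 22560 = 22913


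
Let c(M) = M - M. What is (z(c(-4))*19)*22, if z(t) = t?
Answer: 0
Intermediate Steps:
c(M) = 0
(z(c(-4))*19)*22 = (0*19)*22 = 0*22 = 0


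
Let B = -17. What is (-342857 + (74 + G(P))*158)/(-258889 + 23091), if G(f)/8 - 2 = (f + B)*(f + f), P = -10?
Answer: -353923/235798 ≈ -1.5010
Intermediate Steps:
G(f) = 16 + 16*f*(-17 + f) (G(f) = 16 + 8*((f - 17)*(f + f)) = 16 + 8*((-17 + f)*(2*f)) = 16 + 8*(2*f*(-17 + f)) = 16 + 16*f*(-17 + f))
(-342857 + (74 + G(P))*158)/(-258889 + 23091) = (-342857 + (74 + (16 - 272*(-10) + 16*(-10)²))*158)/(-258889 + 23091) = (-342857 + (74 + (16 + 2720 + 16*100))*158)/(-235798) = (-342857 + (74 + (16 + 2720 + 1600))*158)*(-1/235798) = (-342857 + (74 + 4336)*158)*(-1/235798) = (-342857 + 4410*158)*(-1/235798) = (-342857 + 696780)*(-1/235798) = 353923*(-1/235798) = -353923/235798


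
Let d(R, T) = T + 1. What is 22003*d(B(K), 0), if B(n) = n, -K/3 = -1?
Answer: 22003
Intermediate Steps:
K = 3 (K = -3*(-1) = 3)
d(R, T) = 1 + T
22003*d(B(K), 0) = 22003*(1 + 0) = 22003*1 = 22003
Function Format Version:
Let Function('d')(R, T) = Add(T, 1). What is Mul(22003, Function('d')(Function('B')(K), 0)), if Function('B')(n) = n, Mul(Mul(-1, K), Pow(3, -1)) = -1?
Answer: 22003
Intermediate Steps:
K = 3 (K = Mul(-3, -1) = 3)
Function('d')(R, T) = Add(1, T)
Mul(22003, Function('d')(Function('B')(K), 0)) = Mul(22003, Add(1, 0)) = Mul(22003, 1) = 22003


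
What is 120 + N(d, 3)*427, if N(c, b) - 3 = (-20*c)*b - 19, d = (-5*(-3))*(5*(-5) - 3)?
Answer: 10753688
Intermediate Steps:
d = -420 (d = 15*(-25 - 3) = 15*(-28) = -420)
N(c, b) = -16 - 20*b*c (N(c, b) = 3 + ((-20*c)*b - 19) = 3 + (-20*b*c - 19) = 3 + (-19 - 20*b*c) = -16 - 20*b*c)
120 + N(d, 3)*427 = 120 + (-16 - 20*3*(-420))*427 = 120 + (-16 + 25200)*427 = 120 + 25184*427 = 120 + 10753568 = 10753688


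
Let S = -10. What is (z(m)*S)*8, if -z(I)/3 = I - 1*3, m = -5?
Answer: -1920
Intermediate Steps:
z(I) = 9 - 3*I (z(I) = -3*(I - 1*3) = -3*(I - 3) = -3*(-3 + I) = 9 - 3*I)
(z(m)*S)*8 = ((9 - 3*(-5))*(-10))*8 = ((9 + 15)*(-10))*8 = (24*(-10))*8 = -240*8 = -1920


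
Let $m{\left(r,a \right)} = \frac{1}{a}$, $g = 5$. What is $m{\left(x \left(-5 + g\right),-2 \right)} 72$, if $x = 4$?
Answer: $-36$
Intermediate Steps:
$m{\left(x \left(-5 + g\right),-2 \right)} 72 = \frac{1}{-2} \cdot 72 = \left(- \frac{1}{2}\right) 72 = -36$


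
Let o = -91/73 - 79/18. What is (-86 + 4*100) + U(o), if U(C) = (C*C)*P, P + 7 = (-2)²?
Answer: 125883023/575532 ≈ 218.72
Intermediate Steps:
P = -3 (P = -7 + (-2)² = -7 + 4 = -3)
o = -7405/1314 (o = -91*1/73 - 79*1/18 = -91/73 - 79/18 = -7405/1314 ≈ -5.6355)
U(C) = -3*C² (U(C) = (C*C)*(-3) = C²*(-3) = -3*C²)
(-86 + 4*100) + U(o) = (-86 + 4*100) - 3*(-7405/1314)² = (-86 + 400) - 3*54834025/1726596 = 314 - 54834025/575532 = 125883023/575532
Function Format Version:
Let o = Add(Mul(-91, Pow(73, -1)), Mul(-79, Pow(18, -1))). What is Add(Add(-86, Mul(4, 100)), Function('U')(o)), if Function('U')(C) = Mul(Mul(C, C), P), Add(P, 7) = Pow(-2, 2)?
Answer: Rational(125883023, 575532) ≈ 218.72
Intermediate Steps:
P = -3 (P = Add(-7, Pow(-2, 2)) = Add(-7, 4) = -3)
o = Rational(-7405, 1314) (o = Add(Mul(-91, Rational(1, 73)), Mul(-79, Rational(1, 18))) = Add(Rational(-91, 73), Rational(-79, 18)) = Rational(-7405, 1314) ≈ -5.6355)
Function('U')(C) = Mul(-3, Pow(C, 2)) (Function('U')(C) = Mul(Mul(C, C), -3) = Mul(Pow(C, 2), -3) = Mul(-3, Pow(C, 2)))
Add(Add(-86, Mul(4, 100)), Function('U')(o)) = Add(Add(-86, Mul(4, 100)), Mul(-3, Pow(Rational(-7405, 1314), 2))) = Add(Add(-86, 400), Mul(-3, Rational(54834025, 1726596))) = Add(314, Rational(-54834025, 575532)) = Rational(125883023, 575532)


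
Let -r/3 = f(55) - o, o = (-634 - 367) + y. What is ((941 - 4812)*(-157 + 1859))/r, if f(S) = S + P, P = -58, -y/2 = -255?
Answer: 3294221/732 ≈ 4500.3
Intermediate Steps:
y = 510 (y = -2*(-255) = 510)
f(S) = -58 + S (f(S) = S - 58 = -58 + S)
o = -491 (o = (-634 - 367) + 510 = -1001 + 510 = -491)
r = -1464 (r = -3*((-58 + 55) - 1*(-491)) = -3*(-3 + 491) = -3*488 = -1464)
((941 - 4812)*(-157 + 1859))/r = ((941 - 4812)*(-157 + 1859))/(-1464) = -3871*1702*(-1/1464) = -6588442*(-1/1464) = 3294221/732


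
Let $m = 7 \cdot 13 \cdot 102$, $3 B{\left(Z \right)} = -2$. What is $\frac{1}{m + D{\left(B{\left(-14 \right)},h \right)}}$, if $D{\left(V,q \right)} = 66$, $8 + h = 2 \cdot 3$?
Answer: $\frac{1}{9348} \approx 0.00010697$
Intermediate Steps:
$h = -2$ ($h = -8 + 2 \cdot 3 = -8 + 6 = -2$)
$B{\left(Z \right)} = - \frac{2}{3}$ ($B{\left(Z \right)} = \frac{1}{3} \left(-2\right) = - \frac{2}{3}$)
$m = 9282$ ($m = 91 \cdot 102 = 9282$)
$\frac{1}{m + D{\left(B{\left(-14 \right)},h \right)}} = \frac{1}{9282 + 66} = \frac{1}{9348}$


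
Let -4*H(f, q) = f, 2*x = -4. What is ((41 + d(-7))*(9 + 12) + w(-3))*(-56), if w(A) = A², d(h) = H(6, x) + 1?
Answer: -48132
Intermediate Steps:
x = -2 (x = (½)*(-4) = -2)
H(f, q) = -f/4
d(h) = -½ (d(h) = -¼*6 + 1 = -3/2 + 1 = -½)
((41 + d(-7))*(9 + 12) + w(-3))*(-56) = ((41 - ½)*(9 + 12) + (-3)²)*(-56) = ((81/2)*21 + 9)*(-56) = (1701/2 + 9)*(-56) = (1719/2)*(-56) = -48132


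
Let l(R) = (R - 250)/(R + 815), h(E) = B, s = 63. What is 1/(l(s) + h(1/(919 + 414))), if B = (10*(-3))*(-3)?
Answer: 878/78833 ≈ 0.011137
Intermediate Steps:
B = 90 (B = -30*(-3) = 90)
h(E) = 90
l(R) = (-250 + R)/(815 + R)
1/(l(s) + h(1/(919 + 414))) = 1/((-250 + 63)/(815 + 63) + 90) = 1/(-187/878 + 90) = 1/(78833/878) = 878/78833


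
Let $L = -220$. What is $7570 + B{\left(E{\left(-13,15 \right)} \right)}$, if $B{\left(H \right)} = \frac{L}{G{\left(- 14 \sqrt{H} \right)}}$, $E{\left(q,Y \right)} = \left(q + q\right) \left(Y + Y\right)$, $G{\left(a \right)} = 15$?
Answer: $\frac{22666}{3} \approx 7555.3$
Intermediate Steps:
$E{\left(q,Y \right)} = 4 Y q$ ($E{\left(q,Y \right)} = 2 q 2 Y = 4 Y q$)
$B{\left(H \right)} = - \frac{44}{3}$ ($B{\left(H \right)} = - \frac{220}{15} = \left(-220\right) \frac{1}{15} = - \frac{44}{3}$)
$7570 + B{\left(E{\left(-13,15 \right)} \right)} = 7570 - \frac{44}{3} = \frac{22666}{3}$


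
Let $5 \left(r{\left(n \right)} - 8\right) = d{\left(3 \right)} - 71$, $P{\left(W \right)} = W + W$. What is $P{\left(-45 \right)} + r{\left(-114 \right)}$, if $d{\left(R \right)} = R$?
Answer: $- \frac{478}{5} \approx -95.6$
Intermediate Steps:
$P{\left(W \right)} = 2 W$
$r{\left(n \right)} = - \frac{28}{5}$ ($r{\left(n \right)} = 8 + \frac{3 - 71}{5} = 8 + \frac{1}{5} \left(-68\right) = 8 - \frac{68}{5} = - \frac{28}{5}$)
$P{\left(-45 \right)} + r{\left(-114 \right)} = 2 \left(-45\right) - \frac{28}{5} = -90 - \frac{28}{5} = - \frac{478}{5}$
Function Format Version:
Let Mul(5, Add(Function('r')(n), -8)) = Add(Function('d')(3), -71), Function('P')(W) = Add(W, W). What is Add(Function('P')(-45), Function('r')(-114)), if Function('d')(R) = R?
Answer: Rational(-478, 5) ≈ -95.600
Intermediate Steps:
Function('P')(W) = Mul(2, W)
Function('r')(n) = Rational(-28, 5) (Function('r')(n) = Add(8, Mul(Rational(1, 5), Add(3, -71))) = Add(8, Mul(Rational(1, 5), -68)) = Add(8, Rational(-68, 5)) = Rational(-28, 5))
Add(Function('P')(-45), Function('r')(-114)) = Add(Mul(2, -45), Rational(-28, 5)) = Add(-90, Rational(-28, 5)) = Rational(-478, 5)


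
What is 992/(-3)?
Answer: -992/3 ≈ -330.67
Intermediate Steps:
992/(-3) = -⅓*992 = -992/3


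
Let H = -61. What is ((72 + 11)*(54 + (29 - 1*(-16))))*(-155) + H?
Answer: -1273696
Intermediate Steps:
((72 + 11)*(54 + (29 - 1*(-16))))*(-155) + H = ((72 + 11)*(54 + (29 - 1*(-16))))*(-155) - 61 = (83*(54 + (29 + 16)))*(-155) - 61 = (83*(54 + 45))*(-155) - 61 = (83*99)*(-155) - 61 = 8217*(-155) - 61 = -1273635 - 61 = -1273696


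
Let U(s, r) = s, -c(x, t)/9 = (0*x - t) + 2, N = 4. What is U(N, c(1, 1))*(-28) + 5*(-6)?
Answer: -142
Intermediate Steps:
c(x, t) = -18 + 9*t (c(x, t) = -9*((0*x - t) + 2) = -9*((0 - t) + 2) = -9*(-t + 2) = -9*(2 - t) = -18 + 9*t)
U(N, c(1, 1))*(-28) + 5*(-6) = 4*(-28) + 5*(-6) = -112 - 30 = -142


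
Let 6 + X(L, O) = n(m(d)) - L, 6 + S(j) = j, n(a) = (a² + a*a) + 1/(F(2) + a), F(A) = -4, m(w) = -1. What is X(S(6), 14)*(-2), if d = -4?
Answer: 42/5 ≈ 8.4000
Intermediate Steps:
n(a) = 1/(-4 + a) + 2*a² (n(a) = (a² + a*a) + 1/(-4 + a) = (a² + a²) + 1/(-4 + a) = 2*a² + 1/(-4 + a) = 1/(-4 + a) + 2*a²)
S(j) = -6 + j
X(L, O) = -21/5 - L (X(L, O) = -6 + ((1 - 8*(-1)² + 2*(-1)³)/(-4 - 1) - L) = -6 + ((1 - 8*1 + 2*(-1))/(-5) - L) = -6 + (-(1 - 8 - 2)/5 - L) = -6 + (-⅕*(-9) - L) = -6 + (9/5 - L) = -21/5 - L)
X(S(6), 14)*(-2) = (-21/5 - (-6 + 6))*(-2) = (-21/5 - 1*0)*(-2) = (-21/5 + 0)*(-2) = -21/5*(-2) = 42/5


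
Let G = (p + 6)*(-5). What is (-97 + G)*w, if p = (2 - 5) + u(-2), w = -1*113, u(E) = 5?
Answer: 15481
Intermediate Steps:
w = -113
p = 2 (p = (2 - 5) + 5 = -3 + 5 = 2)
G = -40 (G = (2 + 6)*(-5) = 8*(-5) = -40)
(-97 + G)*w = (-97 - 40)*(-113) = -137*(-113) = 15481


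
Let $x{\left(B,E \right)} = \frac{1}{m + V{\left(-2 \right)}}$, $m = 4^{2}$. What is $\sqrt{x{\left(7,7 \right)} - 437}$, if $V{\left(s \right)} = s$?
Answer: $\frac{i \sqrt{85638}}{14} \approx 20.903 i$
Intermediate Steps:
$m = 16$
$x{\left(B,E \right)} = \frac{1}{14}$ ($x{\left(B,E \right)} = \frac{1}{16 - 2} = \frac{1}{14}$)
$\sqrt{x{\left(7,7 \right)} - 437} = \sqrt{\frac{1}{14} - 437} = \sqrt{- \frac{6117}{14}} = \frac{i \sqrt{85638}}{14}$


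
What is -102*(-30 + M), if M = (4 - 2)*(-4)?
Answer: 3876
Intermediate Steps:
M = -8 (M = 2*(-4) = -8)
-102*(-30 + M) = -102*(-30 - 8) = -102*(-38) = 3876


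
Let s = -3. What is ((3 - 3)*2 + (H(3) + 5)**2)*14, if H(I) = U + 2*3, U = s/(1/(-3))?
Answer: 5600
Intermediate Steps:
U = 9 (U = -3/(1/(-3)) = -3/(-1/3) = -3*(-3) = 9)
H(I) = 15 (H(I) = 9 + 2*3 = 9 + 6 = 15)
((3 - 3)*2 + (H(3) + 5)**2)*14 = ((3 - 3)*2 + (15 + 5)**2)*14 = (0*2 + 20**2)*14 = (0 + 400)*14 = 400*14 = 5600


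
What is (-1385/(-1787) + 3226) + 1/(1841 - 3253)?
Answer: 8141938977/2523244 ≈ 3226.8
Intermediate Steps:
(-1385/(-1787) + 3226) + 1/(1841 - 3253) = (-1385*(-1/1787) + 3226) + 1/(-1412) = (1385/1787 + 3226) - 1/1412 = 5766247/1787 - 1/1412 = 8141938977/2523244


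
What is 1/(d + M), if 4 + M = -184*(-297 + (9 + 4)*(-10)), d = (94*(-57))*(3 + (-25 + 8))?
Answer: 1/153576 ≈ 6.5114e-6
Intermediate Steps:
d = 75012 (d = -5358*(3 - 17) = -5358*(-14) = 75012)
M = 78564 (M = -4 - 184*(-297 + (9 + 4)*(-10)) = -4 - 184*(-297 + 13*(-10)) = -4 - 184*(-297 - 130) = -4 - 184*(-427) = -4 + 78568 = 78564)
1/(d + M) = 1/(75012 + 78564) = 1/153576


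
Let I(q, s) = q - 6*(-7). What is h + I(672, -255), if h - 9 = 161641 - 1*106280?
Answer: 56084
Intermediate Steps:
h = 55370 (h = 9 + (161641 - 1*106280) = 9 + (161641 - 106280) = 9 + 55361 = 55370)
I(q, s) = 42 + q (I(q, s) = q + 42 = 42 + q)
h + I(672, -255) = 55370 + (42 + 672) = 55370 + 714 = 56084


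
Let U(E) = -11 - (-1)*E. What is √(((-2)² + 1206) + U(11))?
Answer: 11*√10 ≈ 34.785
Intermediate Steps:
U(E) = -11 + E
√(((-2)² + 1206) + U(11)) = √(((-2)² + 1206) + (-11 + 11)) = √((4 + 1206) + 0) = √(1210 + 0) = √1210 = 11*√10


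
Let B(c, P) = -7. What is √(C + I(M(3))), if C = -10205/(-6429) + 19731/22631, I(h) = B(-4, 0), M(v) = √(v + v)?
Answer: I*√96122955450260361/145494699 ≈ 2.1309*I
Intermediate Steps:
M(v) = √2*√v (M(v) = √(2*v) = √2*√v)
I(h) = -7
C = 357799954/145494699 (C = -10205*(-1/6429) + 19731*(1/22631) = 10205/6429 + 19731/22631 = 357799954/145494699 ≈ 2.4592)
√(C + I(M(3))) = √(357799954/145494699 - 7) = √(-660662939/145494699) = I*√96122955450260361/145494699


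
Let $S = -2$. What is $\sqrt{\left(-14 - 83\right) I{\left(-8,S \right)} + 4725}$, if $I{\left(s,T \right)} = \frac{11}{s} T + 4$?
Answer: $\frac{9 \sqrt{201}}{2} \approx 63.799$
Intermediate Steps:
$I{\left(s,T \right)} = 4 + \frac{11 T}{s}$ ($I{\left(s,T \right)} = \frac{11 T}{s} + 4 = 4 + \frac{11 T}{s}$)
$\sqrt{\left(-14 - 83\right) I{\left(-8,S \right)} + 4725} = \sqrt{\left(-14 - 83\right) \left(4 + 11 \left(-2\right) \frac{1}{-8}\right) + 4725} = \sqrt{- 97 \left(4 + 11 \left(-2\right) \left(- \frac{1}{8}\right)\right) + 4725} = \sqrt{- 97 \left(4 + \frac{11}{4}\right) + 4725} = \sqrt{\left(-97\right) \frac{27}{4} + 4725} = \sqrt{- \frac{2619}{4} + 4725} = \sqrt{\frac{16281}{4}} = \frac{9 \sqrt{201}}{2}$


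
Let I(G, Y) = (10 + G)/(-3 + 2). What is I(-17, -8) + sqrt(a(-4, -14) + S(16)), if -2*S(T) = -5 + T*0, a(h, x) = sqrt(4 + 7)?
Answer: 7 + sqrt(10 + 4*sqrt(11))/2 ≈ 9.4118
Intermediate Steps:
a(h, x) = sqrt(11)
S(T) = 5/2 (S(T) = -(-5 + T*0)/2 = -(-5 + 0)/2 = -1/2*(-5) = 5/2)
I(G, Y) = -10 - G (I(G, Y) = (10 + G)/(-1) = (10 + G)*(-1) = -10 - G)
I(-17, -8) + sqrt(a(-4, -14) + S(16)) = (-10 - 1*(-17)) + sqrt(sqrt(11) + 5/2) = (-10 + 17) + sqrt(5/2 + sqrt(11)) = 7 + sqrt(5/2 + sqrt(11))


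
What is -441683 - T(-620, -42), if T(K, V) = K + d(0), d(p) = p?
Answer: -441063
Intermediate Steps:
T(K, V) = K (T(K, V) = K + 0 = K)
-441683 - T(-620, -42) = -441683 - 1*(-620) = -441683 + 620 = -441063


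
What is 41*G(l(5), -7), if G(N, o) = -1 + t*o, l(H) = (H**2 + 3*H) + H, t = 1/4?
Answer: -451/4 ≈ -112.75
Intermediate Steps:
t = 1/4 ≈ 0.25000
l(H) = H**2 + 4*H
G(N, o) = -1 + o/4
41*G(l(5), -7) = 41*(-1 + (1/4)*(-7)) = 41*(-1 - 7/4) = 41*(-11/4) = -451/4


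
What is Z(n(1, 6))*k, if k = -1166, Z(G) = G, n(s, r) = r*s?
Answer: -6996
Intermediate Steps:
Z(n(1, 6))*k = (6*1)*(-1166) = 6*(-1166) = -6996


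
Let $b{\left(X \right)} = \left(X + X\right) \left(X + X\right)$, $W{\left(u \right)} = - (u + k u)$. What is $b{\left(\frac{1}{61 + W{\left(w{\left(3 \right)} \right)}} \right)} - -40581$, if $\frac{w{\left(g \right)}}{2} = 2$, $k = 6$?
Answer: $\frac{44192713}{1089} \approx 40581.0$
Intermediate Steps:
$w{\left(g \right)} = 4$ ($w{\left(g \right)} = 2 \cdot 2 = 4$)
$W{\left(u \right)} = - 7 u$ ($W{\left(u \right)} = - (u + 6 u) = - 7 u$)
$b{\left(X \right)} = 4 X^{2}$ ($b{\left(X \right)} = 2 X 2 X = 4 X^{2}$)
$b{\left(\frac{1}{61 + W{\left(w{\left(3 \right)} \right)}} \right)} - -40581 = 4 \left(\frac{1}{61 - 28}\right)^{2} - -40581 = 4 \left(\frac{1}{61 - 28}\right)^{2} + 40581 = 4 \left(\frac{1}{33}\right)^{2} + 40581 = \frac{4}{1089} + 40581 = \frac{44192713}{1089}$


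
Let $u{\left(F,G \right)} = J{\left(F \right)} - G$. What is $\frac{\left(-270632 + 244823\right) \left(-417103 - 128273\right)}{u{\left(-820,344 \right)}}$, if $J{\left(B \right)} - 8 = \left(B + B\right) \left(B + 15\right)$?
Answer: $\frac{19334628}{1813} \approx 10664.0$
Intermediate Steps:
$J{\left(B \right)} = 8 + 2 B \left(15 + B\right)$ ($J{\left(B \right)} = 8 + \left(B + B\right) \left(B + 15\right) = 8 + 2 B \left(15 + B\right)$)
$u{\left(F,G \right)} = 8 - G + 2 F^{2} + 30 F$ ($u{\left(F,G \right)} = \left(8 + 2 F^{2} + 30 F\right) - G = 8 - G + 2 F^{2} + 30 F$)
$\frac{\left(-270632 + 244823\right) \left(-417103 - 128273\right)}{u{\left(-820,344 \right)}} = \frac{\left(-270632 + 244823\right) \left(-417103 - 128273\right)}{8 - 344 + 2 \left(-820\right)^{2} + 30 \left(-820\right)} = \frac{\left(-25809\right) \left(-545376\right)}{8 - 344 + 2 \cdot 672400 - 24600} = \frac{14075609184}{8 - 344 + 1344800 - 24600} = \frac{14075609184}{1319864} = 14075609184 \cdot \frac{1}{1319864} = \frac{19334628}{1813}$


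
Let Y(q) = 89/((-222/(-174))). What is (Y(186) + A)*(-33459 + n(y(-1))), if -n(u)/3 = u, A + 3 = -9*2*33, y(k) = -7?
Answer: 652308504/37 ≈ 1.7630e+7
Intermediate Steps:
Y(q) = 2581/37 (Y(q) = 89/((-222*(-1/174))) = 89/(37/29) = 89*(29/37) = 2581/37)
A = -597 (A = -3 - 9*2*33 = -3 - 18*33 = -3 - 594 = -597)
n(u) = -3*u
(Y(186) + A)*(-33459 + n(y(-1))) = (2581/37 - 597)*(-33459 - 3*(-7)) = -19508*(-33459 + 21)/37 = -19508/37*(-33438) = 652308504/37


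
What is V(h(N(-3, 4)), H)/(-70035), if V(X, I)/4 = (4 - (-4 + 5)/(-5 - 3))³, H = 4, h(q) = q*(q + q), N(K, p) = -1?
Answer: -11979/2988160 ≈ -0.0040088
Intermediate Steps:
h(q) = 2*q² (h(q) = q*(2*q) = 2*q²)
V(X, I) = 35937/128 (V(X, I) = 4*(4 - (-4 + 5)/(-5 - 3))³ = 4*(4 - 1/(-8))³ = 4*(4 - (-1)/8)³ = 4*(4 - 1*(-⅛))³ = 4*(4 + ⅛)³ = 4*(33/8)³ = 4*(35937/512) = 35937/128)
V(h(N(-3, 4)), H)/(-70035) = (35937/128)/(-70035) = (35937/128)*(-1/70035) = -11979/2988160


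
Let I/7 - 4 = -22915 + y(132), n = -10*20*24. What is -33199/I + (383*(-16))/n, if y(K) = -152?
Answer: 71791603/48432300 ≈ 1.4823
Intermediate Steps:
n = -4800 (n = -200*24 = -4800)
I = -161441 (I = 28 + 7*(-22915 - 152) = 28 + 7*(-23067) = 28 - 161469 = -161441)
-33199/I + (383*(-16))/n = -33199/(-161441) + (383*(-16))/(-4800) = -33199*(-1/161441) - 6128*(-1/4800) = 33199/161441 + 383/300 = 71791603/48432300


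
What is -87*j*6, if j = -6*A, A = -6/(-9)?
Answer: 2088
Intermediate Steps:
A = ⅔ (A = -6*(-⅑) = ⅔ ≈ 0.66667)
j = -4 (j = -6*⅔ = -4)
-87*j*6 = -87*(-4)*6 = 348*6 = 2088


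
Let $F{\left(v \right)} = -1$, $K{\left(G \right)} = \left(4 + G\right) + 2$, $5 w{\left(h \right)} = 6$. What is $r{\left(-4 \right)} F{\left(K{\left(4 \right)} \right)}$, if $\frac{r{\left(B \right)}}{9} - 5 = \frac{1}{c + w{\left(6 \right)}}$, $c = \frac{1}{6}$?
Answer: $- \frac{2115}{41} \approx -51.585$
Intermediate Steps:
$w{\left(h \right)} = \frac{6}{5}$ ($w{\left(h \right)} = \frac{1}{5} \cdot 6 = \frac{6}{5}$)
$K{\left(G \right)} = 6 + G$
$c = \frac{1}{6} \approx 0.16667$
$r{\left(B \right)} = \frac{2115}{41}$ ($r{\left(B \right)} = 45 + \frac{9}{\frac{1}{6} + \frac{6}{5}} = 45 + \frac{9}{\frac{41}{30}} = 45 + 9 \cdot \frac{30}{41} = 45 + \frac{270}{41} = \frac{2115}{41}$)
$r{\left(-4 \right)} F{\left(K{\left(4 \right)} \right)} = \frac{2115}{41} \left(-1\right) = - \frac{2115}{41}$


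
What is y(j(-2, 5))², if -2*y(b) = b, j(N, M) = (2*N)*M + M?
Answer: 225/4 ≈ 56.250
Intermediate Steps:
j(N, M) = M + 2*M*N (j(N, M) = 2*M*N + M = M + 2*M*N)
y(b) = -b/2
y(j(-2, 5))² = (-5*(1 + 2*(-2))/2)² = (-5*(1 - 4)/2)² = (-5*(-3)/2)² = (-½*(-15))² = (15/2)² = 225/4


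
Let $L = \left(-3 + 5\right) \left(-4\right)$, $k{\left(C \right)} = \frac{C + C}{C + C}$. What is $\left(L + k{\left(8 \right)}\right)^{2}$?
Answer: $49$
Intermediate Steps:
$k{\left(C \right)} = 1$ ($k{\left(C \right)} = \frac{2 C}{2 C} = 2 C \frac{1}{2 C} = 1$)
$L = -8$ ($L = 2 \left(-4\right) = -8$)
$\left(L + k{\left(8 \right)}\right)^{2} = \left(-8 + 1\right)^{2} = \left(-7\right)^{2} = 49$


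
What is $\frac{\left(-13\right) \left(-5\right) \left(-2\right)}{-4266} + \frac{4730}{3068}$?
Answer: $\frac{5144255}{3272022} \approx 1.5722$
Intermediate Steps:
$\frac{\left(-13\right) \left(-5\right) \left(-2\right)}{-4266} + \frac{4730}{3068} = 65 \left(-2\right) \left(- \frac{1}{4266}\right) + 4730 \cdot \frac{1}{3068} = \left(-130\right) \left(- \frac{1}{4266}\right) + \frac{2365}{1534} = \frac{65}{2133} + \frac{2365}{1534} = \frac{5144255}{3272022}$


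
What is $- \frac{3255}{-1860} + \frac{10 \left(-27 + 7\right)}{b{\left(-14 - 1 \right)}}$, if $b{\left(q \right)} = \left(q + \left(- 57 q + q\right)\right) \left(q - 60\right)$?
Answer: $\frac{17357}{9900} \approx 1.7532$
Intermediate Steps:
$b{\left(q \right)} = - 55 q \left(-60 + q\right)$ ($b{\left(q \right)} = \left(q - 56 q\right) \left(-60 + q\right) = - 55 q \left(-60 + q\right)$)
$- \frac{3255}{-1860} + \frac{10 \left(-27 + 7\right)}{b{\left(-14 - 1 \right)}} = - \frac{3255}{-1860} + \frac{10 \left(-27 + 7\right)}{55 \left(-14 - 1\right) \left(60 - \left(-14 - 1\right)\right)} = \left(-3255\right) \left(- \frac{1}{1860}\right) + \frac{10 \left(-20\right)}{55 \left(-14 - 1\right) \left(60 - \left(-14 - 1\right)\right)} = \frac{7}{4} - \frac{200}{55 \left(-15\right) \left(60 - -15\right)} = \frac{7}{4} - \frac{200}{55 \left(-15\right) \left(60 + 15\right)} = \frac{7}{4} - \frac{200}{55 \left(-15\right) 75} = \frac{7}{4} - \frac{200}{-61875} = \frac{7}{4} - - \frac{8}{2475} = \frac{7}{4} + \frac{8}{2475} = \frac{17357}{9900}$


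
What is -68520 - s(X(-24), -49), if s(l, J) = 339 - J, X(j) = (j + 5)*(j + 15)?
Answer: -68908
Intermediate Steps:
X(j) = (5 + j)*(15 + j)
-68520 - s(X(-24), -49) = -68520 - (339 - 1*(-49)) = -68520 - (339 + 49) = -68520 - 1*388 = -68520 - 388 = -68908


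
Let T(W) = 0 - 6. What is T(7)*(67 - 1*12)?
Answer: -330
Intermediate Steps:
T(W) = -6
T(7)*(67 - 1*12) = -6*(67 - 1*12) = -6*(67 - 12) = -6*55 = -330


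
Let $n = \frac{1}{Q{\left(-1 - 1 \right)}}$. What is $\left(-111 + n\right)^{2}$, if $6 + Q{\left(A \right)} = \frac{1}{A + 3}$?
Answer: $\frac{309136}{25} \approx 12365.0$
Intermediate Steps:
$Q{\left(A \right)} = -6 + \frac{1}{3 + A}$ ($Q{\left(A \right)} = -6 + \frac{1}{A + 3} = -6 + \frac{1}{3 + A}$)
$n = - \frac{1}{5}$ ($n = \frac{1}{\frac{1}{3 - 2} \left(-17 - 6 \left(-1 - 1\right)\right)} = \frac{1}{\frac{1}{3 - 2} \left(-17 - -12\right)} = \frac{1}{1^{-1} \left(-17 + 12\right)} = \frac{1}{1 \left(-5\right)} = \frac{1}{-5} = - \frac{1}{5} \approx -0.2$)
$\left(-111 + n\right)^{2} = \left(-111 - \frac{1}{5}\right)^{2} = \left(- \frac{556}{5}\right)^{2} = \frac{309136}{25}$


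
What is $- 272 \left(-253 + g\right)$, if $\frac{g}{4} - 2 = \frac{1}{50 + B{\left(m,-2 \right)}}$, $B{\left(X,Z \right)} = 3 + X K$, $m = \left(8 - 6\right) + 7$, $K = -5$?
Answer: $66504$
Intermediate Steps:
$m = 9$ ($m = 2 + 7 = 9$)
$B{\left(X,Z \right)} = 3 - 5 X$ ($B{\left(X,Z \right)} = 3 + X \left(-5\right) = 3 - 5 X$)
$g = \frac{17}{2}$ ($g = 8 + \frac{4}{50 + \left(3 - 45\right)} = 8 + \frac{4}{50 - 42} = 8 + \frac{4}{8} = 8 + 4 \cdot \frac{1}{8} = 8 + \frac{1}{2} = \frac{17}{2} \approx 8.5$)
$- 272 \left(-253 + g\right) = - 272 \left(-253 + \frac{17}{2}\right) = \left(-272\right) \left(- \frac{489}{2}\right) = 66504$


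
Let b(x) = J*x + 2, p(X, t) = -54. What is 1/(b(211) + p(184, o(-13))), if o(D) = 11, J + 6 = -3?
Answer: -1/1951 ≈ -0.00051256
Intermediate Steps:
J = -9 (J = -6 - 3 = -9)
b(x) = 2 - 9*x (b(x) = -9*x + 2 = 2 - 9*x)
1/(b(211) + p(184, o(-13))) = 1/((2 - 9*211) - 54) = 1/((2 - 1899) - 54) = 1/(-1897 - 54) = 1/(-1951) = -1/1951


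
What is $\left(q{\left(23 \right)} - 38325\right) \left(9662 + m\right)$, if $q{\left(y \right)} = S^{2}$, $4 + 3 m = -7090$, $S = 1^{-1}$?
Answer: $- \frac{838989008}{3} \approx -2.7966 \cdot 10^{8}$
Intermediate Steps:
$S = 1$
$m = - \frac{7094}{3}$ ($m = - \frac{4}{3} + \frac{1}{3} \left(-7090\right) = - \frac{4}{3} - \frac{7090}{3} = - \frac{7094}{3} \approx -2364.7$)
$q{\left(y \right)} = 1$ ($q{\left(y \right)} = 1^{2} = 1$)
$\left(q{\left(23 \right)} - 38325\right) \left(9662 + m\right) = \left(1 - 38325\right) \left(9662 - \frac{7094}{3}\right) = \left(-38324\right) \frac{21892}{3} = - \frac{838989008}{3}$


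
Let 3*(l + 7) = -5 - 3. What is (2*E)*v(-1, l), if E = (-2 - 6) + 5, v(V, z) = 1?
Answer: -6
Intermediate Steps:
l = -29/3 (l = -7 + (-5 - 3)/3 = -7 + (1/3)*(-8) = -7 - 8/3 = -29/3 ≈ -9.6667)
E = -3 (E = -8 + 5 = -3)
(2*E)*v(-1, l) = (2*(-3))*1 = -6*1 = -6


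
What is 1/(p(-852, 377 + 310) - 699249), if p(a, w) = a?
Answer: -1/700101 ≈ -1.4284e-6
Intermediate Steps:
1/(p(-852, 377 + 310) - 699249) = 1/(-852 - 699249) = 1/(-700101) = -1/700101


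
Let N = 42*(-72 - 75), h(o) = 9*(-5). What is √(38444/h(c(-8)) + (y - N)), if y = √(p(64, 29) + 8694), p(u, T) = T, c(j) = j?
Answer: √(1196930 + 225*√8723)/15 ≈ 73.574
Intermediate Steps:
h(o) = -45
y = √8723 (y = √(29 + 8694) = √8723 ≈ 93.397)
N = -6174 (N = 42*(-147) = -6174)
√(38444/h(c(-8)) + (y - N)) = √(38444/(-45) + (√8723 - 1*(-6174))) = √(38444*(-1/45) + (√8723 + 6174)) = √(-38444/45 + (6174 + √8723)) = √(239386/45 + √8723)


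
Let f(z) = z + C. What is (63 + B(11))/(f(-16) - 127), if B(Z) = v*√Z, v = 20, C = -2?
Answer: -63/145 - 4*√11/29 ≈ -0.89195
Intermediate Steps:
B(Z) = 20*√Z
f(z) = -2 + z (f(z) = z - 2 = -2 + z)
(63 + B(11))/(f(-16) - 127) = (63 + 20*√11)/((-2 - 16) - 127) = (63 + 20*√11)/(-18 - 127) = (63 + 20*√11)/(-145) = (63 + 20*√11)*(-1/145) = -63/145 - 4*√11/29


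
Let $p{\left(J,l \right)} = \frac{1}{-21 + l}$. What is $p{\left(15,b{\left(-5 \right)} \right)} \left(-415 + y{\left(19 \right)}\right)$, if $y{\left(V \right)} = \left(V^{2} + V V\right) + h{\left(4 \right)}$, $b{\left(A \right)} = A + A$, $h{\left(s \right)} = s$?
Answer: $- \frac{311}{31} \approx -10.032$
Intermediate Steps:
$b{\left(A \right)} = 2 A$
$y{\left(V \right)} = 4 + 2 V^{2}$ ($y{\left(V \right)} = \left(V^{2} + V V\right) + 4 = \left(V^{2} + V^{2}\right) + 4 = 2 V^{2} + 4 = 4 + 2 V^{2}$)
$p{\left(15,b{\left(-5 \right)} \right)} \left(-415 + y{\left(19 \right)}\right) = \frac{-415 + \left(4 + 2 \cdot 19^{2}\right)}{-21 + 2 \left(-5\right)} = \frac{-415 + \left(4 + 2 \cdot 361\right)}{-21 - 10} = \frac{-415 + \left(4 + 722\right)}{-31} = - \frac{-415 + 726}{31} = \left(- \frac{1}{31}\right) 311 = - \frac{311}{31}$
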